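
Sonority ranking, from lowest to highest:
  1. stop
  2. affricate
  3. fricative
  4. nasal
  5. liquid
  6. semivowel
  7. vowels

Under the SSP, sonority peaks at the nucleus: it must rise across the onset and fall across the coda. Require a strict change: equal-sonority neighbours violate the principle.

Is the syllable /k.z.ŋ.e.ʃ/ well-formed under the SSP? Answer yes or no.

yes

Onset: /k/ is a stop (sonority 1), /z/ is a fricative (sonority 3), /ŋ/ is a nasal (sonority 4); then the nucleus /e/ (sonority 7).
Onset profile 1-3-4-7 — rises to the nucleus.
Coda: /ʃ/ is a fricative (sonority 3).
Coda profile 7-3 — falls from the nucleus.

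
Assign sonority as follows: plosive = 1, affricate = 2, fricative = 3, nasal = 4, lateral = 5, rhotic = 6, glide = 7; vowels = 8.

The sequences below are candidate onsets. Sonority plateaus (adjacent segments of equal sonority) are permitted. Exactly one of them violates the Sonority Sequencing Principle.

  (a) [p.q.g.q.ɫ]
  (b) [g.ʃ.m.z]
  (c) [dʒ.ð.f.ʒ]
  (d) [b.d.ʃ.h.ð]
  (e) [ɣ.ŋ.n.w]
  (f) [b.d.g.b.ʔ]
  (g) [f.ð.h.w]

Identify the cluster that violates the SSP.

(a) [p.q.g.q.ɫ]: profile 1-1-1-1-5 — obeys.
(b) [g.ʃ.m.z]: profile 1-3-4-3 — violates.
(c) [dʒ.ð.f.ʒ]: profile 2-3-3-3 — obeys.
(d) [b.d.ʃ.h.ð]: profile 1-1-3-3-3 — obeys.
(e) [ɣ.ŋ.n.w]: profile 3-4-4-7 — obeys.
(f) [b.d.g.b.ʔ]: profile 1-1-1-1-1 — obeys.
(g) [f.ð.h.w]: profile 3-3-3-7 — obeys.

b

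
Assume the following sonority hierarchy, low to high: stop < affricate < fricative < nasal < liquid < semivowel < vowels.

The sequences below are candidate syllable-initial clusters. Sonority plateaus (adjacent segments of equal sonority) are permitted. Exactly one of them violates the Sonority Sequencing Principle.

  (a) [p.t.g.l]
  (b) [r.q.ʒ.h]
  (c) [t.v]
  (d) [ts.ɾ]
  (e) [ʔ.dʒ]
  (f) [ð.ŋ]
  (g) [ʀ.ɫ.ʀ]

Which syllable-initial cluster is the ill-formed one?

(a) 1-1-1-5 → obeys
(b) 5-1-3-3 → violates
(c) 1-3 → obeys
(d) 2-5 → obeys
(e) 1-2 → obeys
(f) 3-4 → obeys
(g) 5-5-5 → obeys

b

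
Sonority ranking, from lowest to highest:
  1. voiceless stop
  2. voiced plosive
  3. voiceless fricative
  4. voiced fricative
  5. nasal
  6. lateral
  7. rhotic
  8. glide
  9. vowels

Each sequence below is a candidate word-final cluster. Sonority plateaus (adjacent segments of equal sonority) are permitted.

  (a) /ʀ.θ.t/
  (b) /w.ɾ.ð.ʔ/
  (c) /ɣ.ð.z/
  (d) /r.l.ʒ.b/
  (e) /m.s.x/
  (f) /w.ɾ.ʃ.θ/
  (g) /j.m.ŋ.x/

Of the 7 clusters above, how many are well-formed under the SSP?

7

(a) sonority 7-3-1: well-formed.
(b) sonority 8-7-4-1: well-formed.
(c) sonority 4-4-4: well-formed.
(d) sonority 7-6-4-2: well-formed.
(e) sonority 5-3-3: well-formed.
(f) sonority 8-7-3-3: well-formed.
(g) sonority 8-5-5-3: well-formed.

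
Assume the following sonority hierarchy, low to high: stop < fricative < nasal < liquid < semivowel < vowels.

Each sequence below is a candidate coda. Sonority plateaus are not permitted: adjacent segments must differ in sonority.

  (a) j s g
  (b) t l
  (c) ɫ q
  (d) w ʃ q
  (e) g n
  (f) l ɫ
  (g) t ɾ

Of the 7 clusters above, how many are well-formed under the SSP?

3

(a) 5-2-1 → obeys
(b) 1-4 → violates
(c) 4-1 → obeys
(d) 5-2-1 → obeys
(e) 1-3 → violates
(f) 4-4 → violates
(g) 1-4 → violates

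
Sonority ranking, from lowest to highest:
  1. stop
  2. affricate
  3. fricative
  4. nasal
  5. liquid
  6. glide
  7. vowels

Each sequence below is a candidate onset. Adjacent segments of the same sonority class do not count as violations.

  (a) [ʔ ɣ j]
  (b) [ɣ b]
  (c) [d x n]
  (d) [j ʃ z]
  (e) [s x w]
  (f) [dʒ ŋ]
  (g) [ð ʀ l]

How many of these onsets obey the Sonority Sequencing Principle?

(a) [ʔ ɣ j]: profile 1-3-6 — obeys.
(b) [ɣ b]: profile 3-1 — violates.
(c) [d x n]: profile 1-3-4 — obeys.
(d) [j ʃ z]: profile 6-3-3 — violates.
(e) [s x w]: profile 3-3-6 — obeys.
(f) [dʒ ŋ]: profile 2-4 — obeys.
(g) [ð ʀ l]: profile 3-5-5 — obeys.

5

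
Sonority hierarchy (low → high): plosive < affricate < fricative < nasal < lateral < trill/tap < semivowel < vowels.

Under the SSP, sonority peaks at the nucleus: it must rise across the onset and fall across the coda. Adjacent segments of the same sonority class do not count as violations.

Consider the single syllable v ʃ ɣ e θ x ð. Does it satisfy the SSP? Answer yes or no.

Onset: /v/ is a fricative (sonority 3), /ʃ/ is a fricative (sonority 3), /ɣ/ is a fricative (sonority 3); then the nucleus /e/ (sonority 8).
Onset profile 3-3-3-8 — rises to the nucleus.
Coda: /θ/ is a fricative (sonority 3), /x/ is a fricative (sonority 3), /ð/ is a fricative (sonority 3).
Coda profile 8-3-3-3 — falls from the nucleus.

yes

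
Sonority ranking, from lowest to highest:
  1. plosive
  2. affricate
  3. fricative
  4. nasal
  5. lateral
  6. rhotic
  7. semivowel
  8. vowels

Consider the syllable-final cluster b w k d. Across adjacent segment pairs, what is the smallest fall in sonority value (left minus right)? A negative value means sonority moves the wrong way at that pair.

/b/ is a plosive (sonority 1).
/w/ is a semivowel (sonority 7).
/k/ is a plosive (sonority 1).
/d/ is a plosive (sonority 1).
/b/→/w/: change -6.
/w/→/k/: change +6.
/k/→/d/: change +0.
Minimum = -6.

-6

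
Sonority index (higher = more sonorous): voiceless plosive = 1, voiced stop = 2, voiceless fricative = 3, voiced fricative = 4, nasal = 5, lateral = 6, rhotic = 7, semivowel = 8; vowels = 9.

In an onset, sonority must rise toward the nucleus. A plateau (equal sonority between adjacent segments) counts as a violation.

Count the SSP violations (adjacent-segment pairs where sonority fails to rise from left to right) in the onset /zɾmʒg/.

/z/ is a voiced fricative (sonority 4).
/ɾ/ is a rhotic (sonority 7).
/m/ is a nasal (sonority 5).
/ʒ/ is a voiced fricative (sonority 4).
/g/ is a voiced stop (sonority 2).
/z/→/ɾ/: 4→7 (rises) — ok.
/ɾ/→/m/: 7→5 (does not rise) — violation.
/m/→/ʒ/: 5→4 (does not rise) — violation.
/ʒ/→/g/: 4→2 (does not rise) — violation.

3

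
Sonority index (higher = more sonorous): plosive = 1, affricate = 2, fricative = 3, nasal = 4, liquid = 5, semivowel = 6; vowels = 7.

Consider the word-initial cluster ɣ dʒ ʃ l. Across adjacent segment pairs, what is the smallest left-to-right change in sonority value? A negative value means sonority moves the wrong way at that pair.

/ɣ/ — fricative, sonority 3.
/dʒ/ — affricate, sonority 2.
/ʃ/ — fricative, sonority 3.
/l/ — liquid, sonority 5.
/ɣ/→/dʒ/: change -1.
/dʒ/→/ʃ/: change +1.
/ʃ/→/l/: change +2.
Minimum = -1.

-1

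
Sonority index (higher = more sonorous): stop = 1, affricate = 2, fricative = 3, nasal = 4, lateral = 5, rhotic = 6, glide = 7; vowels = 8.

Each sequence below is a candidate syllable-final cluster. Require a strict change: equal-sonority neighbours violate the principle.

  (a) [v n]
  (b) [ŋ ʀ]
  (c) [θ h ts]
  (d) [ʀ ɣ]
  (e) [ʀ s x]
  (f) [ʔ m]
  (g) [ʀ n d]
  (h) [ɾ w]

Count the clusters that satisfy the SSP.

(a) [v n]: profile 3-4 — violates.
(b) [ŋ ʀ]: profile 4-6 — violates.
(c) [θ h ts]: profile 3-3-2 — violates.
(d) [ʀ ɣ]: profile 6-3 — obeys.
(e) [ʀ s x]: profile 6-3-3 — violates.
(f) [ʔ m]: profile 1-4 — violates.
(g) [ʀ n d]: profile 6-4-1 — obeys.
(h) [ɾ w]: profile 6-7 — violates.

2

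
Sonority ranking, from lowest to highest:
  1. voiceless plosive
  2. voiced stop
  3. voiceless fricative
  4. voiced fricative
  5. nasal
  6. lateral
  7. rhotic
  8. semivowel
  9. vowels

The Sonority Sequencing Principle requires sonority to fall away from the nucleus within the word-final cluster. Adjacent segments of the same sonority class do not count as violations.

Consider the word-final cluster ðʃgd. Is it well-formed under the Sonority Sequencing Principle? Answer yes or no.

/ð/ is a voiced fricative (sonority 4).
/ʃ/ is a voiceless fricative (sonority 3).
/g/ is a voiced stop (sonority 2).
/d/ is a voiced stop (sonority 2).
The profile 4-3-2-2 is non-increasing (plateaus allowed), so the word-final cluster satisfies the SSP.

yes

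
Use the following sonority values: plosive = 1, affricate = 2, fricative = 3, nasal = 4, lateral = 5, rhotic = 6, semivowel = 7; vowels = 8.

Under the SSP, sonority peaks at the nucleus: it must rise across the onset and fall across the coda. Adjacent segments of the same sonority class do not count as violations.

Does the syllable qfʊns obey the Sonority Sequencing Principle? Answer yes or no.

yes

Onset: /q/ is a plosive (sonority 1), /f/ is a fricative (sonority 3); then the nucleus /ʊ/ (sonority 8).
Onset profile 1-3-8 — rises to the nucleus.
Coda: /n/ is a nasal (sonority 4), /s/ is a fricative (sonority 3).
Coda profile 8-4-3 — falls from the nucleus.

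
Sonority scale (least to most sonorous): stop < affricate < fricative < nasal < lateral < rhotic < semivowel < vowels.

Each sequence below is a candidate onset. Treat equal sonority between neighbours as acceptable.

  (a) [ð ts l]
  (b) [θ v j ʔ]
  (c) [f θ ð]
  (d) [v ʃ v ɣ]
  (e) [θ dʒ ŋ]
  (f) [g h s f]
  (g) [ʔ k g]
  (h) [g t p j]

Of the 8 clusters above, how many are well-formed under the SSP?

5

(a) 3-2-5 → violates
(b) 3-3-7-1 → violates
(c) 3-3-3 → obeys
(d) 3-3-3-3 → obeys
(e) 3-2-4 → violates
(f) 1-3-3-3 → obeys
(g) 1-1-1 → obeys
(h) 1-1-1-7 → obeys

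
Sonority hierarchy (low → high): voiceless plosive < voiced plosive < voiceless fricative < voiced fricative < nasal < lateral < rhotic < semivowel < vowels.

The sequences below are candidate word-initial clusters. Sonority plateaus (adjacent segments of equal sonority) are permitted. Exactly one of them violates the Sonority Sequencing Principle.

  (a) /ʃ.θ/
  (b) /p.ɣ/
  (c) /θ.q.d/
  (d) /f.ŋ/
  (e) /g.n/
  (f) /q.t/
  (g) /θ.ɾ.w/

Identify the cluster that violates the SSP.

(a) 3-3 → obeys
(b) 1-4 → obeys
(c) 3-1-2 → violates
(d) 3-5 → obeys
(e) 2-5 → obeys
(f) 1-1 → obeys
(g) 3-7-8 → obeys

c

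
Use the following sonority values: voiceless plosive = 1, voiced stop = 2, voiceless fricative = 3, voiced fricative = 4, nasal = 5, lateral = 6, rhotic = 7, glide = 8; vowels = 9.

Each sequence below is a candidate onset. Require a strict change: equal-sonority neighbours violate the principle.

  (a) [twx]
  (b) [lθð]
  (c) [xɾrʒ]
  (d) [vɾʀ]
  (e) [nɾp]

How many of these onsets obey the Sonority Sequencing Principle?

0

(a) [twx]: profile 1-8-3 — violates.
(b) [lθð]: profile 6-3-4 — violates.
(c) [xɾrʒ]: profile 3-7-7-4 — violates.
(d) [vɾʀ]: profile 4-7-7 — violates.
(e) [nɾp]: profile 5-7-1 — violates.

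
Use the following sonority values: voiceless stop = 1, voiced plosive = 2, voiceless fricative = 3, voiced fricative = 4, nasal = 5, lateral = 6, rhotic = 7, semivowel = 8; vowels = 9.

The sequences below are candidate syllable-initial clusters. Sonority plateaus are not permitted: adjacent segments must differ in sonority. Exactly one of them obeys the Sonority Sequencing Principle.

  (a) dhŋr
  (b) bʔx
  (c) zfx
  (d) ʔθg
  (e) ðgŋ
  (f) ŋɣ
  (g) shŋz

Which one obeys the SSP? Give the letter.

(a) 2-3-5-7 → obeys
(b) 2-1-3 → violates
(c) 4-3-3 → violates
(d) 1-3-2 → violates
(e) 4-2-5 → violates
(f) 5-4 → violates
(g) 3-3-5-4 → violates

a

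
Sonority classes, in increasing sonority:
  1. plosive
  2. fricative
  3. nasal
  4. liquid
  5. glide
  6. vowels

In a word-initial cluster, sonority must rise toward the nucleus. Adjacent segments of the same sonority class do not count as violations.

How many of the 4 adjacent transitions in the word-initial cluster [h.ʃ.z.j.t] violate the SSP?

/h/: fricative = 2.
/ʃ/: fricative = 2.
/z/: fricative = 2.
/j/: glide = 5.
/t/: plosive = 1.
/h/→/ʃ/: 2→2 (plateau, allowed) — ok.
/ʃ/→/z/: 2→2 (plateau, allowed) — ok.
/z/→/j/: 2→5 (rises) — ok.
/j/→/t/: 5→1 (does not rise) — violation.

1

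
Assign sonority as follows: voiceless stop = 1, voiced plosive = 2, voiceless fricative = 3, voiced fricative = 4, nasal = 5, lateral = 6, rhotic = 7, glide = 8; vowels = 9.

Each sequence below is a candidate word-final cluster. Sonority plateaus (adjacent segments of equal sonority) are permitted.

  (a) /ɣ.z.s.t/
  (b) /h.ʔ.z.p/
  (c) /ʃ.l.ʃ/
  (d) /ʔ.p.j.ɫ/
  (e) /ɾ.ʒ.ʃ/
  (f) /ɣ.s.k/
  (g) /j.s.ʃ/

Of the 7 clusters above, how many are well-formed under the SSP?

(a) /ɣ.z.s.t/: profile 4-4-3-1 — obeys.
(b) /h.ʔ.z.p/: profile 3-1-4-1 — violates.
(c) /ʃ.l.ʃ/: profile 3-6-3 — violates.
(d) /ʔ.p.j.ɫ/: profile 1-1-8-6 — violates.
(e) /ɾ.ʒ.ʃ/: profile 7-4-3 — obeys.
(f) /ɣ.s.k/: profile 4-3-1 — obeys.
(g) /j.s.ʃ/: profile 8-3-3 — obeys.

4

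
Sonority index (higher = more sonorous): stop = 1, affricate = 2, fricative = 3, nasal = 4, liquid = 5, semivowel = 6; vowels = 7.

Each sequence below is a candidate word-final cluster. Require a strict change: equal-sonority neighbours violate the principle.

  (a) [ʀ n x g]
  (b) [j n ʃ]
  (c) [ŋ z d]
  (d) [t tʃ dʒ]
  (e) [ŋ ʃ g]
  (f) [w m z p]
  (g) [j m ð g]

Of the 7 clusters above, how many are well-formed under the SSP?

6

(a) [ʀ n x g]: profile 5-4-3-1 — obeys.
(b) [j n ʃ]: profile 6-4-3 — obeys.
(c) [ŋ z d]: profile 4-3-1 — obeys.
(d) [t tʃ dʒ]: profile 1-2-2 — violates.
(e) [ŋ ʃ g]: profile 4-3-1 — obeys.
(f) [w m z p]: profile 6-4-3-1 — obeys.
(g) [j m ð g]: profile 6-4-3-1 — obeys.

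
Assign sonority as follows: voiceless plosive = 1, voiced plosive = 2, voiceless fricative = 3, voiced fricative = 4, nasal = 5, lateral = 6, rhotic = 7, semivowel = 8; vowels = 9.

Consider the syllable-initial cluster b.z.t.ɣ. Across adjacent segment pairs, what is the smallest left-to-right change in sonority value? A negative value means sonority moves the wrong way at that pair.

/b/ — voiced plosive, sonority 2.
/z/ — voiced fricative, sonority 4.
/t/ — voiceless plosive, sonority 1.
/ɣ/ — voiced fricative, sonority 4.
/b/→/z/: change +2.
/z/→/t/: change -3.
/t/→/ɣ/: change +3.
Minimum = -3.

-3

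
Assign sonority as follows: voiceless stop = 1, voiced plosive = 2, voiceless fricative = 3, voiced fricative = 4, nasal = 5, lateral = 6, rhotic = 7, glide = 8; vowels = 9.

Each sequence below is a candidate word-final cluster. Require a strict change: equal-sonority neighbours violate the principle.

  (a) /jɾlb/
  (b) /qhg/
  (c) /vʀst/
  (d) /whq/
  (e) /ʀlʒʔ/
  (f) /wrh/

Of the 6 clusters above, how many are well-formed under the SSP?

4

(a) /jɾlb/: profile 8-7-6-2 — obeys.
(b) /qhg/: profile 1-3-2 — violates.
(c) /vʀst/: profile 4-7-3-1 — violates.
(d) /whq/: profile 8-3-1 — obeys.
(e) /ʀlʒʔ/: profile 7-6-4-1 — obeys.
(f) /wrh/: profile 8-7-3 — obeys.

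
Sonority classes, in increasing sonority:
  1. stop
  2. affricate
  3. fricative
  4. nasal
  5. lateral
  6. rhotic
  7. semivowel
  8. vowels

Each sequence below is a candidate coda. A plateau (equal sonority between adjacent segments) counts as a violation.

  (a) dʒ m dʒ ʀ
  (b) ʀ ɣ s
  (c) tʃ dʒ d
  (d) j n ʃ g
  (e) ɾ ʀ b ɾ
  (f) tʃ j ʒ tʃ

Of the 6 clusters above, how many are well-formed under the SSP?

1

(a) 2-4-2-6 → violates
(b) 6-3-3 → violates
(c) 2-2-1 → violates
(d) 7-4-3-1 → obeys
(e) 6-6-1-6 → violates
(f) 2-7-3-2 → violates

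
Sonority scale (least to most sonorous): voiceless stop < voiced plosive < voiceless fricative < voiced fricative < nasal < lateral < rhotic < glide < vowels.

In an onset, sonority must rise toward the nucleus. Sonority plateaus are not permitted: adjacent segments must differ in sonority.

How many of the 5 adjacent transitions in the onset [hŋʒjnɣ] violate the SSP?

3

/h/: voiceless fricative = 3.
/ŋ/: nasal = 5.
/ʒ/: voiced fricative = 4.
/j/: glide = 8.
/n/: nasal = 5.
/ɣ/: voiced fricative = 4.
/h/→/ŋ/: 3→5 (rises) — ok.
/ŋ/→/ʒ/: 5→4 (does not rise) — violation.
/ʒ/→/j/: 4→8 (rises) — ok.
/j/→/n/: 8→5 (does not rise) — violation.
/n/→/ɣ/: 5→4 (does not rise) — violation.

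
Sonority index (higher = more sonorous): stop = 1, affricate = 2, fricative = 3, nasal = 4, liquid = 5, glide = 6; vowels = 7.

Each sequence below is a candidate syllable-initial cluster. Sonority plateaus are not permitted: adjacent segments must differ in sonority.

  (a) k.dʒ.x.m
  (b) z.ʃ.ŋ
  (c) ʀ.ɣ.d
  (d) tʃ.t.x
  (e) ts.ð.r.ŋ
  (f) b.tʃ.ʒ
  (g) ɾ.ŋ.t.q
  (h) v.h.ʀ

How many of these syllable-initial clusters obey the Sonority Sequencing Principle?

(a) k.dʒ.x.m: profile 1-2-3-4 — obeys.
(b) z.ʃ.ŋ: profile 3-3-4 — violates.
(c) ʀ.ɣ.d: profile 5-3-1 — violates.
(d) tʃ.t.x: profile 2-1-3 — violates.
(e) ts.ð.r.ŋ: profile 2-3-5-4 — violates.
(f) b.tʃ.ʒ: profile 1-2-3 — obeys.
(g) ɾ.ŋ.t.q: profile 5-4-1-1 — violates.
(h) v.h.ʀ: profile 3-3-5 — violates.

2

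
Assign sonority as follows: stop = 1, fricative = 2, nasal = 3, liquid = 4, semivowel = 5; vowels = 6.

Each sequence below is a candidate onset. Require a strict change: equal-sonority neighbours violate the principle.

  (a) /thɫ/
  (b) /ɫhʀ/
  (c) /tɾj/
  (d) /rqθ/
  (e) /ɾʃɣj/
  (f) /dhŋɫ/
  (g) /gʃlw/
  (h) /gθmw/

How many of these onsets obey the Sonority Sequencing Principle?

(a) 1-2-4 → obeys
(b) 4-2-4 → violates
(c) 1-4-5 → obeys
(d) 4-1-2 → violates
(e) 4-2-2-5 → violates
(f) 1-2-3-4 → obeys
(g) 1-2-4-5 → obeys
(h) 1-2-3-5 → obeys

5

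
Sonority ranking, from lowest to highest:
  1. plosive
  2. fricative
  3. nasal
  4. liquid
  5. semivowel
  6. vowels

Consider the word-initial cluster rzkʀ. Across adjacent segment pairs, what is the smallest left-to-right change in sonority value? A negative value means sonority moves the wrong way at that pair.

/r/ — liquid, sonority 4.
/z/ — fricative, sonority 2.
/k/ — plosive, sonority 1.
/ʀ/ — liquid, sonority 4.
/r/→/z/: change -2.
/z/→/k/: change -1.
/k/→/ʀ/: change +3.
Minimum = -2.

-2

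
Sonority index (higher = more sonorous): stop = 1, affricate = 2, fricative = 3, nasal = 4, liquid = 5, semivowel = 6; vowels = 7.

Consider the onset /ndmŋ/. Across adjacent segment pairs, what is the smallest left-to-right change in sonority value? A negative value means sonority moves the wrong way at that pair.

/n/ — nasal, sonority 4.
/d/ — stop, sonority 1.
/m/ — nasal, sonority 4.
/ŋ/ — nasal, sonority 4.
/n/→/d/: change -3.
/d/→/m/: change +3.
/m/→/ŋ/: change +0.
Minimum = -3.

-3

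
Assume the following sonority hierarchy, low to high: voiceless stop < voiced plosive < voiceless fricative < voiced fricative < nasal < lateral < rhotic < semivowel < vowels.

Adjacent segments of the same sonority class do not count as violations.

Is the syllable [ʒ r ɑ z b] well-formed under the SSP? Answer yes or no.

Onset: /ʒ/ is a voiced fricative (sonority 4), /r/ is a rhotic (sonority 7); then the nucleus /ɑ/ (sonority 9).
Onset profile 4-7-9 — rises to the nucleus.
Coda: /z/ is a voiced fricative (sonority 4), /b/ is a voiced plosive (sonority 2).
Coda profile 9-4-2 — falls from the nucleus.

yes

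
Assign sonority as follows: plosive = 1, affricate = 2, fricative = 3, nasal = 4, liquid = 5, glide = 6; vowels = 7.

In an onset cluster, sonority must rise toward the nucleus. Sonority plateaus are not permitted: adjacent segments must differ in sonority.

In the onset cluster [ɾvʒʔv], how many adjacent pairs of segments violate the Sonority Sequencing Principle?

3

/ɾ/ is a liquid (sonority 5).
/v/ is a fricative (sonority 3).
/ʒ/ is a fricative (sonority 3).
/ʔ/ is a plosive (sonority 1).
/v/ is a fricative (sonority 3).
/ɾ/→/v/: 5→3 (does not rise) — violation.
/v/→/ʒ/: 3→3 (plateau) — violation.
/ʒ/→/ʔ/: 3→1 (does not rise) — violation.
/ʔ/→/v/: 1→3 (rises) — ok.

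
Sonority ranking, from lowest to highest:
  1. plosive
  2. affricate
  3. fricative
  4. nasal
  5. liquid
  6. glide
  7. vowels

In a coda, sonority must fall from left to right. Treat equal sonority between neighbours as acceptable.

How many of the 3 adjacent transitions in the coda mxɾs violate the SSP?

1

/m/ — nasal, sonority 4.
/x/ — fricative, sonority 3.
/ɾ/ — liquid, sonority 5.
/s/ — fricative, sonority 3.
/m/→/x/: 4→3 (falls) — ok.
/x/→/ɾ/: 3→5 (does not fall) — violation.
/ɾ/→/s/: 5→3 (falls) — ok.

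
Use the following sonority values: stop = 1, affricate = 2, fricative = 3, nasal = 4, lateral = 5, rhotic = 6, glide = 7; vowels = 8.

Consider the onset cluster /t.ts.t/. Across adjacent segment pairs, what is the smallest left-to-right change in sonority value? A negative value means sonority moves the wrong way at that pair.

/t/ is a stop (sonority 1).
/ts/ is an affricate (sonority 2).
/t/ is a stop (sonority 1).
/t/→/ts/: change +1.
/ts/→/t/: change -1.
Minimum = -1.

-1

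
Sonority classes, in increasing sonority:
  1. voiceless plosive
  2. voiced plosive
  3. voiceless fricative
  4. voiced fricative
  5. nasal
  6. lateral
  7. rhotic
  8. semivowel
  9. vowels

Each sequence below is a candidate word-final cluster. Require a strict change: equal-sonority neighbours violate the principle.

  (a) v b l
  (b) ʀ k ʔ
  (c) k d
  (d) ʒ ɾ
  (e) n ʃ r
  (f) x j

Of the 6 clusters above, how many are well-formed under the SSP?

(a) 4-2-6 → violates
(b) 7-1-1 → violates
(c) 1-2 → violates
(d) 4-7 → violates
(e) 5-3-7 → violates
(f) 3-8 → violates

0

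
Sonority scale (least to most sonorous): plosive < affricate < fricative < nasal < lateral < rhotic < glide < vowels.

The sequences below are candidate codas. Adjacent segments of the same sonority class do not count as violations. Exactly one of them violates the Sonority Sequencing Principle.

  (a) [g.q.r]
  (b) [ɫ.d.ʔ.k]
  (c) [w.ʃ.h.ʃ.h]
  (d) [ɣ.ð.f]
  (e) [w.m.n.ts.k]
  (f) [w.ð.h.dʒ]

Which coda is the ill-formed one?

a

(a) [g.q.r]: profile 1-1-6 — violates.
(b) [ɫ.d.ʔ.k]: profile 5-1-1-1 — obeys.
(c) [w.ʃ.h.ʃ.h]: profile 7-3-3-3-3 — obeys.
(d) [ɣ.ð.f]: profile 3-3-3 — obeys.
(e) [w.m.n.ts.k]: profile 7-4-4-2-1 — obeys.
(f) [w.ð.h.dʒ]: profile 7-3-3-2 — obeys.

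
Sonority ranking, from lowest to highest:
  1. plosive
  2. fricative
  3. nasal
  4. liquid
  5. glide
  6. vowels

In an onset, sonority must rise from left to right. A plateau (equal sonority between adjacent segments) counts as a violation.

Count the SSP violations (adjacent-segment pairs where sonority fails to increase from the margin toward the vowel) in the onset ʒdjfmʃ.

3

/ʒ/ — fricative, sonority 2.
/d/ — plosive, sonority 1.
/j/ — glide, sonority 5.
/f/ — fricative, sonority 2.
/m/ — nasal, sonority 3.
/ʃ/ — fricative, sonority 2.
/ʒ/→/d/: 2→1 (does not rise) — violation.
/d/→/j/: 1→5 (rises) — ok.
/j/→/f/: 5→2 (does not rise) — violation.
/f/→/m/: 2→3 (rises) — ok.
/m/→/ʃ/: 3→2 (does not rise) — violation.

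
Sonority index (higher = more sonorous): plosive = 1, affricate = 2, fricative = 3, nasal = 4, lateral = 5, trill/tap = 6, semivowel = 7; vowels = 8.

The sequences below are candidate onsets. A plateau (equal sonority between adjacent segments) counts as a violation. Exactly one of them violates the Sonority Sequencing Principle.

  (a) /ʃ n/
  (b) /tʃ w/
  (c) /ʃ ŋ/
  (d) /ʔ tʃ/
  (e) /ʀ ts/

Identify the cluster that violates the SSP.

(a) /ʃ n/: profile 3-4 — obeys.
(b) /tʃ w/: profile 2-7 — obeys.
(c) /ʃ ŋ/: profile 3-4 — obeys.
(d) /ʔ tʃ/: profile 1-2 — obeys.
(e) /ʀ ts/: profile 6-2 — violates.

e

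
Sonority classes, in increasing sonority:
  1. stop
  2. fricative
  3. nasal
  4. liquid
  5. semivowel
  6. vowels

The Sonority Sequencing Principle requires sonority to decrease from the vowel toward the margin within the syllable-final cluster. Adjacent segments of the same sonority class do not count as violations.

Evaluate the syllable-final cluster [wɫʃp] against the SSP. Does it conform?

/w/: semivowel = 5.
/ɫ/: liquid = 4.
/ʃ/: fricative = 2.
/p/: stop = 1.
The profile 5-4-2-1 strictly falls, so the syllable-final cluster satisfies the SSP.

yes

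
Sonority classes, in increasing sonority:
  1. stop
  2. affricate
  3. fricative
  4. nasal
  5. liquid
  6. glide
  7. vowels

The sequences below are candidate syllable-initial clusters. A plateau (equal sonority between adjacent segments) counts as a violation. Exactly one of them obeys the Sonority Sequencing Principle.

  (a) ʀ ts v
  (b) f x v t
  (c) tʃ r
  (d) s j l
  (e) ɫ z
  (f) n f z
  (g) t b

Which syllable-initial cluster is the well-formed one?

c

(a) ʀ ts v: profile 5-2-3 — violates.
(b) f x v t: profile 3-3-3-1 — violates.
(c) tʃ r: profile 2-5 — obeys.
(d) s j l: profile 3-6-5 — violates.
(e) ɫ z: profile 5-3 — violates.
(f) n f z: profile 4-3-3 — violates.
(g) t b: profile 1-1 — violates.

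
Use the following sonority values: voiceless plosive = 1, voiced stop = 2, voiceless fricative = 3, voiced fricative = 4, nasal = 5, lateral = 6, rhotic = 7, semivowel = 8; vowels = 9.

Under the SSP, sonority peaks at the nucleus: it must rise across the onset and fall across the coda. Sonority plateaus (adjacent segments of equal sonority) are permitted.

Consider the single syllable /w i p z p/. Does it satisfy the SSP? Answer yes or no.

Onset: /w/ is a semivowel (sonority 8); then the nucleus /i/ (sonority 9).
Onset profile 8-9 — rises to the nucleus.
Coda: /p/ is a voiceless plosive (sonority 1), /z/ is a voiced fricative (sonority 4), /p/ is a voiceless plosive (sonority 1).
Coda profile 9-1-4-1 — does not fall throughout.

no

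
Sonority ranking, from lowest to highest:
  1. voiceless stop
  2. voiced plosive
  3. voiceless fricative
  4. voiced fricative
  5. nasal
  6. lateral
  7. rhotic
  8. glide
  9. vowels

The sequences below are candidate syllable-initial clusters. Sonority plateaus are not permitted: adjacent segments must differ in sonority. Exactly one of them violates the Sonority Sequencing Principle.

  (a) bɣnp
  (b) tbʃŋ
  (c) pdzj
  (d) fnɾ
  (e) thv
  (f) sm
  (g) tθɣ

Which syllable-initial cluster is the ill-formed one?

(a) 2-4-5-1 → violates
(b) 1-2-3-5 → obeys
(c) 1-2-4-8 → obeys
(d) 3-5-7 → obeys
(e) 1-3-4 → obeys
(f) 3-5 → obeys
(g) 1-3-4 → obeys

a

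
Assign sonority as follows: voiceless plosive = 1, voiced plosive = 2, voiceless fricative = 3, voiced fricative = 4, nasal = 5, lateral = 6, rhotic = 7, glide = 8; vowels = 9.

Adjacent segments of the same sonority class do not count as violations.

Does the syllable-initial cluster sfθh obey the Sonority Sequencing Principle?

/s/ is a voiceless fricative (sonority 3).
/f/ is a voiceless fricative (sonority 3).
/θ/ is a voiceless fricative (sonority 3).
/h/ is a voiceless fricative (sonority 3).
The profile 3-3-3-3 is non-decreasing (plateaus allowed), so the syllable-initial cluster satisfies the SSP.

yes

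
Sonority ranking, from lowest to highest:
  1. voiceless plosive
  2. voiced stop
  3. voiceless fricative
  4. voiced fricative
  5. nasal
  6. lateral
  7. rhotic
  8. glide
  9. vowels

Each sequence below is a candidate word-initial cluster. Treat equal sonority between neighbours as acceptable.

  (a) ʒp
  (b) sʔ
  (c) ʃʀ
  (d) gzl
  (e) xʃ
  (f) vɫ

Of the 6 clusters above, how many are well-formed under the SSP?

4

(a) sonority 4-1: ill-formed.
(b) sonority 3-1: ill-formed.
(c) sonority 3-7: well-formed.
(d) sonority 2-4-6: well-formed.
(e) sonority 3-3: well-formed.
(f) sonority 4-6: well-formed.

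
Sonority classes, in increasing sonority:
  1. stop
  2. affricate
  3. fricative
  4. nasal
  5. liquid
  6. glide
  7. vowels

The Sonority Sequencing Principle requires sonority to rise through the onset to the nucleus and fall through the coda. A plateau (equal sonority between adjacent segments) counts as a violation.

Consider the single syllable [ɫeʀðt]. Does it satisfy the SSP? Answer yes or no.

yes

Onset: /ɫ/ is a liquid (sonority 5); then the nucleus /e/ (sonority 7).
Onset profile 5-7 — rises to the nucleus.
Coda: /ʀ/ is a liquid (sonority 5), /ð/ is a fricative (sonority 3), /t/ is a stop (sonority 1).
Coda profile 7-5-3-1 — falls from the nucleus.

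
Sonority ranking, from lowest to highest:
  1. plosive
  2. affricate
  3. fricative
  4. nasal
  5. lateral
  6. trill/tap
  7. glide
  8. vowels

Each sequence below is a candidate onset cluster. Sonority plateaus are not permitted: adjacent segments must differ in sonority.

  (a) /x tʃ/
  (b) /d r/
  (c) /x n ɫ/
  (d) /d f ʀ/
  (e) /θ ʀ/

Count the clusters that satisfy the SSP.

(a) sonority 3-2: ill-formed.
(b) sonority 1-6: well-formed.
(c) sonority 3-4-5: well-formed.
(d) sonority 1-3-6: well-formed.
(e) sonority 3-6: well-formed.

4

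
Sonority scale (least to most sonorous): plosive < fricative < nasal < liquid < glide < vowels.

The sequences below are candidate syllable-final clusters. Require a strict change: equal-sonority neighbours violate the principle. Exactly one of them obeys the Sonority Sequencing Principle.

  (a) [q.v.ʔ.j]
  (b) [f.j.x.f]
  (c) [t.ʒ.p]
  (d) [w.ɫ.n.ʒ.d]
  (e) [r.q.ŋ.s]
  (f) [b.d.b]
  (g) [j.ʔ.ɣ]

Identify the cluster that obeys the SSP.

(a) 1-2-1-5 → violates
(b) 2-5-2-2 → violates
(c) 1-2-1 → violates
(d) 5-4-3-2-1 → obeys
(e) 4-1-3-2 → violates
(f) 1-1-1 → violates
(g) 5-1-2 → violates

d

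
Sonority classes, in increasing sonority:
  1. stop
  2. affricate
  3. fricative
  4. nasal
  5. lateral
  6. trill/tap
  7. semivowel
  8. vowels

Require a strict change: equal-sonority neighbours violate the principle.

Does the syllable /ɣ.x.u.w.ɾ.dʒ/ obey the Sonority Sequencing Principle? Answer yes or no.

no

Onset: /ɣ/ is a fricative (sonority 3), /x/ is a fricative (sonority 3); then the nucleus /u/ (sonority 8).
Onset profile 3-3-8 — does not strictly rise throughout.
Coda: /w/ is a semivowel (sonority 7), /ɾ/ is a trill/tap (sonority 6), /dʒ/ is an affricate (sonority 2).
Coda profile 8-7-6-2 — falls from the nucleus.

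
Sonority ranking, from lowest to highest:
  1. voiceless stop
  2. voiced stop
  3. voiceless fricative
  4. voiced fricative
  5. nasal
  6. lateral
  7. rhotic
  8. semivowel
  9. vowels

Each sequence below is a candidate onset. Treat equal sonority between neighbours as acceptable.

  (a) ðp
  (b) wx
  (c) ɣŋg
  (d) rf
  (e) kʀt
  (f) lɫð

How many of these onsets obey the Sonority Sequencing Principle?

(a) 4-1 → violates
(b) 8-3 → violates
(c) 4-5-2 → violates
(d) 7-3 → violates
(e) 1-7-1 → violates
(f) 6-6-4 → violates

0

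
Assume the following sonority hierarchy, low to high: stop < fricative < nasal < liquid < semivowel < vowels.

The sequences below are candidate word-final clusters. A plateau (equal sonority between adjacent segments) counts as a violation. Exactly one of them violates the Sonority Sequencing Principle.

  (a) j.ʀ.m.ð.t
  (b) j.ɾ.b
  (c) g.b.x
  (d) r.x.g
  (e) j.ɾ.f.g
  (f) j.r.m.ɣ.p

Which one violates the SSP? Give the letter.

c

(a) sonority 5-4-3-2-1: well-formed.
(b) sonority 5-4-1: well-formed.
(c) sonority 1-1-2: ill-formed.
(d) sonority 4-2-1: well-formed.
(e) sonority 5-4-2-1: well-formed.
(f) sonority 5-4-3-2-1: well-formed.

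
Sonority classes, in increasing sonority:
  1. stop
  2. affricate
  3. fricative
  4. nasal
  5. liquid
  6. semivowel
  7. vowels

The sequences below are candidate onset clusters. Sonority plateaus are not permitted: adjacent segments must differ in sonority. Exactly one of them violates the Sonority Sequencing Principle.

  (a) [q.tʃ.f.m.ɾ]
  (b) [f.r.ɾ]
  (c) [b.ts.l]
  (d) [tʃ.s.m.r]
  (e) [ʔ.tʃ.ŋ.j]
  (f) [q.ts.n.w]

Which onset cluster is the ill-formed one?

(a) 1-2-3-4-5 → obeys
(b) 3-5-5 → violates
(c) 1-2-5 → obeys
(d) 2-3-4-5 → obeys
(e) 1-2-4-6 → obeys
(f) 1-2-4-6 → obeys

b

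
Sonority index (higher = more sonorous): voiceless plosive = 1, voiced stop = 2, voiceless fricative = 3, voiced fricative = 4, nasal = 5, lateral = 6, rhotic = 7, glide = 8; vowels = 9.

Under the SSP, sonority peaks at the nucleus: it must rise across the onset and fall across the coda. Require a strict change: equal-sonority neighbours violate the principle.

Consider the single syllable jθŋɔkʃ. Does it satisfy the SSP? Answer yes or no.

Onset: /j/ is a glide (sonority 8), /θ/ is a voiceless fricative (sonority 3), /ŋ/ is a nasal (sonority 5); then the nucleus /ɔ/ (sonority 9).
Onset profile 8-3-5-9 — does not strictly rise throughout.
Coda: /k/ is a voiceless plosive (sonority 1), /ʃ/ is a voiceless fricative (sonority 3).
Coda profile 9-1-3 — does not strictly fall throughout.

no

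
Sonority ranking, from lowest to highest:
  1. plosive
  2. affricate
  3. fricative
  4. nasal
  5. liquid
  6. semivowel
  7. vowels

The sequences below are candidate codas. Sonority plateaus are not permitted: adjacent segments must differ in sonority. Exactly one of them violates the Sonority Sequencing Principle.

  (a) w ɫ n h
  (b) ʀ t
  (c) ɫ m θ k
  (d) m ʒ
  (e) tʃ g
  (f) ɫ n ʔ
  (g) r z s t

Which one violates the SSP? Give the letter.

g

(a) sonority 6-5-4-3: well-formed.
(b) sonority 5-1: well-formed.
(c) sonority 5-4-3-1: well-formed.
(d) sonority 4-3: well-formed.
(e) sonority 2-1: well-formed.
(f) sonority 5-4-1: well-formed.
(g) sonority 5-3-3-1: ill-formed.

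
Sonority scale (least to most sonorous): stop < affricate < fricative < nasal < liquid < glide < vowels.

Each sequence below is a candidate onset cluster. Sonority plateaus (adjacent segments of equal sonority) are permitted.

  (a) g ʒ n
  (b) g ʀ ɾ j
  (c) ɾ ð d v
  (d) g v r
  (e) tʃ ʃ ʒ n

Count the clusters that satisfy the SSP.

4

(a) sonority 1-3-4: well-formed.
(b) sonority 1-5-5-6: well-formed.
(c) sonority 5-3-1-3: ill-formed.
(d) sonority 1-3-5: well-formed.
(e) sonority 2-3-3-4: well-formed.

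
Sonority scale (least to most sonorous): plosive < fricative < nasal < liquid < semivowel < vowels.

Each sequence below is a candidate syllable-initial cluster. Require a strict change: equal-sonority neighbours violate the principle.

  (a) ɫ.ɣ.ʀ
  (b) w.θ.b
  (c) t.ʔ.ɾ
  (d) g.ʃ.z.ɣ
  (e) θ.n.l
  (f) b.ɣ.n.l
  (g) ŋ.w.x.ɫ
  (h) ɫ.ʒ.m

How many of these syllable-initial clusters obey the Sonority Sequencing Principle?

2

(a) ɫ.ɣ.ʀ: profile 4-2-4 — violates.
(b) w.θ.b: profile 5-2-1 — violates.
(c) t.ʔ.ɾ: profile 1-1-4 — violates.
(d) g.ʃ.z.ɣ: profile 1-2-2-2 — violates.
(e) θ.n.l: profile 2-3-4 — obeys.
(f) b.ɣ.n.l: profile 1-2-3-4 — obeys.
(g) ŋ.w.x.ɫ: profile 3-5-2-4 — violates.
(h) ɫ.ʒ.m: profile 4-2-3 — violates.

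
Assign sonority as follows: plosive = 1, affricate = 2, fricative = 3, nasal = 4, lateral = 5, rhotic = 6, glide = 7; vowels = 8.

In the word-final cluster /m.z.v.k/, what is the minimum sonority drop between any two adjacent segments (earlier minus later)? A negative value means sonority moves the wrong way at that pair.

/m/ — nasal, sonority 4.
/z/ — fricative, sonority 3.
/v/ — fricative, sonority 3.
/k/ — plosive, sonority 1.
/m/→/z/: change +1.
/z/→/v/: change +0.
/v/→/k/: change +2.
Minimum = 0.

0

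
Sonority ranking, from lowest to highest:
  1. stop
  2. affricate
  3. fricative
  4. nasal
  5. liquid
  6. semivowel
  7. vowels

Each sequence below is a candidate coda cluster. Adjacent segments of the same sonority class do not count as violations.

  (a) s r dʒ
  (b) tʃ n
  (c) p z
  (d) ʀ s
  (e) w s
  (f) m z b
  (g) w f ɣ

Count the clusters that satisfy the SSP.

(a) 3-5-2 → violates
(b) 2-4 → violates
(c) 1-3 → violates
(d) 5-3 → obeys
(e) 6-3 → obeys
(f) 4-3-1 → obeys
(g) 6-3-3 → obeys

4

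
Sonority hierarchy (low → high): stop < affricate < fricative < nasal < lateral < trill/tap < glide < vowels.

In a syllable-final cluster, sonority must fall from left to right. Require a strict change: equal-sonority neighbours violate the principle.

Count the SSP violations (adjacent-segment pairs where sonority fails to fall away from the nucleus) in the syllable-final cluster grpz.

2

/g/ — stop, sonority 1.
/r/ — trill/tap, sonority 6.
/p/ — stop, sonority 1.
/z/ — fricative, sonority 3.
/g/→/r/: 1→6 (does not fall) — violation.
/r/→/p/: 6→1 (falls) — ok.
/p/→/z/: 1→3 (does not fall) — violation.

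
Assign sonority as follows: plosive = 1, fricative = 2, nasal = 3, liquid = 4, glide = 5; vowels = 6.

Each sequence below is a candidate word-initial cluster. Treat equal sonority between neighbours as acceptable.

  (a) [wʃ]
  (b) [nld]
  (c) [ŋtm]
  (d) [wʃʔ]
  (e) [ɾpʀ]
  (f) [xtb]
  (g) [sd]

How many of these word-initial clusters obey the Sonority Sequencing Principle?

(a) sonority 5-2: ill-formed.
(b) sonority 3-4-1: ill-formed.
(c) sonority 3-1-3: ill-formed.
(d) sonority 5-2-1: ill-formed.
(e) sonority 4-1-4: ill-formed.
(f) sonority 2-1-1: ill-formed.
(g) sonority 2-1: ill-formed.

0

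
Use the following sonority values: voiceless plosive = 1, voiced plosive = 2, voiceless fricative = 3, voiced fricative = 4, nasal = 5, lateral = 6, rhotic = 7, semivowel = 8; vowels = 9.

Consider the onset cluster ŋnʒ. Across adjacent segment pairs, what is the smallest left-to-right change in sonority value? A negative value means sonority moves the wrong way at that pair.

/ŋ/ — nasal, sonority 5.
/n/ — nasal, sonority 5.
/ʒ/ — voiced fricative, sonority 4.
/ŋ/→/n/: change +0.
/n/→/ʒ/: change -1.
Minimum = -1.

-1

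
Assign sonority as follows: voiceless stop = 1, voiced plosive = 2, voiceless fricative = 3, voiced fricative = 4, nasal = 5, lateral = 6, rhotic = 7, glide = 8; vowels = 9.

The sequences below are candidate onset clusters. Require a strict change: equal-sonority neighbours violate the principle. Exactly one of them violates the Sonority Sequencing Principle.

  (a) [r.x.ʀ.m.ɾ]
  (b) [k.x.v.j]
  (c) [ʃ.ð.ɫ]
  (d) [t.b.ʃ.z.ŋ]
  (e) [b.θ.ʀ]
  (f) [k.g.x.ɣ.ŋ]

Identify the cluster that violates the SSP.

a

(a) [r.x.ʀ.m.ɾ]: profile 7-3-7-5-7 — violates.
(b) [k.x.v.j]: profile 1-3-4-8 — obeys.
(c) [ʃ.ð.ɫ]: profile 3-4-6 — obeys.
(d) [t.b.ʃ.z.ŋ]: profile 1-2-3-4-5 — obeys.
(e) [b.θ.ʀ]: profile 2-3-7 — obeys.
(f) [k.g.x.ɣ.ŋ]: profile 1-2-3-4-5 — obeys.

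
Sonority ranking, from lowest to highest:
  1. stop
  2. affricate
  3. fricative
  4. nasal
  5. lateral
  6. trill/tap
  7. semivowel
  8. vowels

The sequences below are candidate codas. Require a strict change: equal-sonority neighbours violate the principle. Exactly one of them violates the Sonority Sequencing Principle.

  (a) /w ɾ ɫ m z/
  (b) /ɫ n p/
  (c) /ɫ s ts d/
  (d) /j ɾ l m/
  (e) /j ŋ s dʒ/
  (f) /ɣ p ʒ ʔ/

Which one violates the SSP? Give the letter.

(a) sonority 7-6-5-4-3: well-formed.
(b) sonority 5-4-1: well-formed.
(c) sonority 5-3-2-1: well-formed.
(d) sonority 7-6-5-4: well-formed.
(e) sonority 7-4-3-2: well-formed.
(f) sonority 3-1-3-1: ill-formed.

f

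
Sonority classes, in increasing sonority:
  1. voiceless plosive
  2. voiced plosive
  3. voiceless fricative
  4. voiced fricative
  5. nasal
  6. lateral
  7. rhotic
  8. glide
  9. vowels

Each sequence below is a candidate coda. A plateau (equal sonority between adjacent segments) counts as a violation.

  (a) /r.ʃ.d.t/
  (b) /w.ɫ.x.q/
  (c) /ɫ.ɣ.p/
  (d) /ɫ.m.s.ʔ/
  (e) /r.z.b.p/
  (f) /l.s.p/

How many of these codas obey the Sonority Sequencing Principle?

(a) sonority 7-3-2-1: well-formed.
(b) sonority 8-6-3-1: well-formed.
(c) sonority 6-4-1: well-formed.
(d) sonority 6-5-3-1: well-formed.
(e) sonority 7-4-2-1: well-formed.
(f) sonority 6-3-1: well-formed.

6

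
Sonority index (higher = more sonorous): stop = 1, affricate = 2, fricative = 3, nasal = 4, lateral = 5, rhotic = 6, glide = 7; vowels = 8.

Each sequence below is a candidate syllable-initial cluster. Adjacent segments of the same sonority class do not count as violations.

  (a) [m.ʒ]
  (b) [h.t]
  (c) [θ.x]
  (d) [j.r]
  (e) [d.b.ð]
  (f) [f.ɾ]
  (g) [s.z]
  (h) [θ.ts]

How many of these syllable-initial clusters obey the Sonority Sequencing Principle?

4

(a) sonority 4-3: ill-formed.
(b) sonority 3-1: ill-formed.
(c) sonority 3-3: well-formed.
(d) sonority 7-6: ill-formed.
(e) sonority 1-1-3: well-formed.
(f) sonority 3-6: well-formed.
(g) sonority 3-3: well-formed.
(h) sonority 3-2: ill-formed.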